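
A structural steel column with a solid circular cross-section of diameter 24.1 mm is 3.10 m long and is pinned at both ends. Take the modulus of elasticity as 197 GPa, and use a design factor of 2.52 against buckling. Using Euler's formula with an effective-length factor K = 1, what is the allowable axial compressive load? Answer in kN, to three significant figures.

I = πd⁴/64 = π×24.1⁴/64 = 16560 mm⁴.
Effective length L_e = KL = 1×3.10 m = 3100 mm.
Euler critical load P_cr = π²EI/L_e² = π²×197000×16560/3100² = 3350 N.
P_allow = P_cr/n = 3350/2.52 = 1329 N.

P_allow = 1.33 kN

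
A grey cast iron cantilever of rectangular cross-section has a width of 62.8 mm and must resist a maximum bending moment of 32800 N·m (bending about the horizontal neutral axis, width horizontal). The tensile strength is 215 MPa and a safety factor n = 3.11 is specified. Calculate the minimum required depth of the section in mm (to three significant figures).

h = 213 mm

σ_allow = 215/3.11 = 69.13 MPa.
For a rectangular section σ = 6M/(bh²), so h² = 6M/(b σ_allow) = 6×3.2800×10^7/(62.8×69.13) = 45330 mm².
h = 212.9 mm.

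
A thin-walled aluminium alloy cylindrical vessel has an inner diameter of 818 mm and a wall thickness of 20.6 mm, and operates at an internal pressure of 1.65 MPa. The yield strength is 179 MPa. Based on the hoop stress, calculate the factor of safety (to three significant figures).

σ_h = pD/(2t) = 1.65×818/(2×20.6) = 32.76 MPa.
n = 179/32.76 = 5.464.

n = 5.46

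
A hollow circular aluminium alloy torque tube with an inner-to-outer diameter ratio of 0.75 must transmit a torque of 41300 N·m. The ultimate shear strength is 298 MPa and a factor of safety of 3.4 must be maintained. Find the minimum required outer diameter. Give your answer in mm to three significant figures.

τ_allow = 298/3.4 = 87.65 MPa.
For a hollow shaft τ = 16T/[πd_o³(1−k⁴)] with k = 0.75, so 1−k⁴ = 0.6836.
d_o³ = 16T/[π τ_allow (1−k⁴)] = 16×4.1300×10^7/(π×87.65×0.6836) = 3.511×10^6 mm³.
d_o = 152.0 mm.

d_o = 152 mm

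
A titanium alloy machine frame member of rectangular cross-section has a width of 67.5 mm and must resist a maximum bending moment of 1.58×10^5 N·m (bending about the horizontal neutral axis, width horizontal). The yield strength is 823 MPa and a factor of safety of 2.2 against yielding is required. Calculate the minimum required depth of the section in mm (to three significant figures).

h = 194 mm

σ_allow = 823/2.2 = 374.1 MPa.
For a rectangular section σ = 6M/(bh²), so h² = 6M/(b σ_allow) = 6×1.5800×10^8/(67.5×374.1) = 37540 mm².
h = 193.8 mm.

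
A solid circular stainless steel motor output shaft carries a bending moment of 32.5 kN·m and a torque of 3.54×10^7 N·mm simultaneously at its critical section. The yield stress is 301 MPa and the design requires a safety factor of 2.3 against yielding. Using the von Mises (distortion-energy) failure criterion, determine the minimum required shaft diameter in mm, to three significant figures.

σ_allow = σ_y/n = 301/2.3 = 130.9 MPa.
For a solid shaft σ_b = 32M/(πd³) and τ = 16T/(πd³), so the von Mises stress is σ' = (16/πd³)·√(4M²+3T²).
√(4M²+3T²) = √(4×(3.250×10^7)² + 3×(3.540×10^7)²) = 8.936×10^7 N·mm.
d³ = 16×8.936×10^7/(π×130.9) = 3.477×10^6 mm³.
d = 151.5 mm.

d = 152 mm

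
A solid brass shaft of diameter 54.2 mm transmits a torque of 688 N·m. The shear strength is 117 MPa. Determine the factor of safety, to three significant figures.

τ = 16T/(πd³) = 16×688000/(π×54.2³) = 22.01 MPa.
n = τ_limit/τ = 117/22.01 = 5.316.

n = 5.32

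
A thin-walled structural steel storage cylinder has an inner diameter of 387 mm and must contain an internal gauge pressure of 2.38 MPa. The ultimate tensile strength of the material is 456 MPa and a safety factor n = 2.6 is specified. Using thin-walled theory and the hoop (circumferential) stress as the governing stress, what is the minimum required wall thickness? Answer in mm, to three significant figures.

t = 2.63 mm

σ_allow = 456/2.6 = 175.4 MPa.
Hoop stress σ_h = pD/(2t), so t = pD/(2σ_allow) = 2.38×387/(2×175.4) = 2.626 mm.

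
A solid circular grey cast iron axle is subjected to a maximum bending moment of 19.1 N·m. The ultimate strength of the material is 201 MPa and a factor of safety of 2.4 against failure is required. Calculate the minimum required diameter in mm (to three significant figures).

d = 13.2 mm

σ_allow = 201/2.4 = 83.75 MPa.
For a solid circular section σ = 32M/(πd³), so d³ = 32M/(π σ_allow) = 32×19100/(π×83.75) = 2323 mm³.
d = 13.24 mm.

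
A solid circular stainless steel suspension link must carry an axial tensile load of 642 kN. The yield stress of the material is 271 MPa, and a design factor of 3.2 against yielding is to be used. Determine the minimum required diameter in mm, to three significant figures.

d = 98.2 mm

Allowable stress σ_allow = 271/3.2 = 84.69 MPa.
Required area A = F/σ_allow = 642000/84.69 = 7581 mm².
A = πd²/4 → d = √(4A/π) = 98.25 mm.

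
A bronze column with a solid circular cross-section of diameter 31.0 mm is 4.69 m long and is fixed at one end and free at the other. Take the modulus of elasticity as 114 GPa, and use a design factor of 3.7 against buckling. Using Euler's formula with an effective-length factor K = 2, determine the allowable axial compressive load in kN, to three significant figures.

I = πd⁴/64 = π×31.0⁴/64 = 45330 mm⁴.
Effective length L_e = KL = 2×4.69 m = 9380 mm.
Euler critical load P_cr = π²EI/L_e² = π²×114000×45330/9380² = 579.7 N.
P_allow = P_cr/n = 579.7/3.7 = 156.7 N.

P_allow = 0.157 kN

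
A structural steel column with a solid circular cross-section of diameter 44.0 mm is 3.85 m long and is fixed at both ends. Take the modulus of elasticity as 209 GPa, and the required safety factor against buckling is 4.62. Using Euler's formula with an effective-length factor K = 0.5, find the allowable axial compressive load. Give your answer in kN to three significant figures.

P_allow = 22.2 kN

I = πd⁴/64 = π×44.0⁴/64 = 184000 mm⁴.
Effective length L_e = KL = 0.5×3.85 m = 1925 mm.
Euler critical load P_cr = π²EI/L_e² = π²×209000×184000/1925² = 102400 N.
P_allow = P_cr/n = 102400/4.62 = 22170 N.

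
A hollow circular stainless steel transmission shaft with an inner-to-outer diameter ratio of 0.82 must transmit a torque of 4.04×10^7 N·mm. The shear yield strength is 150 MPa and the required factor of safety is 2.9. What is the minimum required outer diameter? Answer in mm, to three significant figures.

τ_allow = 150/2.9 = 51.72 MPa.
For a hollow shaft τ = 16T/[πd_o³(1−k⁴)] with k = 0.82, so 1−k⁴ = 0.5479.
d_o³ = 16T/[π τ_allow (1−k⁴)] = 16×4.0400×10^7/(π×51.72×0.5479) = 7.261×10^6 mm³.
d_o = 193.6 mm.

d_o = 194 mm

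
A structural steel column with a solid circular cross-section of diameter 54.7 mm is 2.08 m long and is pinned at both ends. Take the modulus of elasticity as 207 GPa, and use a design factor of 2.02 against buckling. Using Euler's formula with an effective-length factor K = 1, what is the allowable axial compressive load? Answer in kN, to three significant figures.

P_allow = 103 kN

I = πd⁴/64 = π×54.7⁴/64 = 439500 mm⁴.
Effective length L_e = KL = 1×2.08 m = 2080 mm.
Euler critical load P_cr = π²EI/L_e² = π²×207000×439500/2080² = 207500 N.
P_allow = P_cr/n = 207500/2.02 = 102700 N.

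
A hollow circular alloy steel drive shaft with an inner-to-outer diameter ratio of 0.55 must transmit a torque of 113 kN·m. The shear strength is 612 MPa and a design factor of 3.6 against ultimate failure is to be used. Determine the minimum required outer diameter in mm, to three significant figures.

τ_allow = 612/3.6 = 170.0 MPa.
For a hollow shaft τ = 16T/[πd_o³(1−k⁴)] with k = 0.55, so 1−k⁴ = 0.9085.
d_o³ = 16T/[π τ_allow (1−k⁴)] = 16×1.1300×10^8/(π×170.0×0.9085) = 3.726×10^6 mm³.
d_o = 155.0 mm.

d_o = 155 mm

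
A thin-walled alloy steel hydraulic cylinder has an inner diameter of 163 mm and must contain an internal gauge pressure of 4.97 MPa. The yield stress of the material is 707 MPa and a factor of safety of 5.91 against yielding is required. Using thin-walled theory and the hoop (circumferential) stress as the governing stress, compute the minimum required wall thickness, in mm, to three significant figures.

t = 3.39 mm

σ_allow = 707/5.91 = 119.6 MPa.
Hoop stress σ_h = pD/(2t), so t = pD/(2σ_allow) = 4.97×163/(2×119.6) = 3.386 mm.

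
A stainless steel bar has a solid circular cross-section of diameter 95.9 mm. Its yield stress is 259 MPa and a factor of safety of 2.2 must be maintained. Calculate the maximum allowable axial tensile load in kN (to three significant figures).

F_allow = 850 kN

σ_allow = 259/2.2 = 117.7 MPa.
A = πd²/4 = π×95.9²/4 = 7223 mm².
F_allow = σ_allow × A = 117.7×7223 = 850400 N.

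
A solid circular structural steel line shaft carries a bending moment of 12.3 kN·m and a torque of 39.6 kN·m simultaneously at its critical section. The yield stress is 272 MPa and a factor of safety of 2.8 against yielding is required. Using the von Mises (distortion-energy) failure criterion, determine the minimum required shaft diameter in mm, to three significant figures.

d = 156 mm

σ_allow = σ_y/n = 272/2.8 = 97.14 MPa.
For a solid shaft σ_b = 32M/(πd³) and τ = 16T/(πd³), so the von Mises stress is σ' = (16/πd³)·√(4M²+3T²).
√(4M²+3T²) = √(4×(1.230×10^7)² + 3×(3.960×10^7)²) = 7.287×10^7 N·mm.
d³ = 16×7.287×10^7/(π×97.14) = 3.820×10^6 mm³.
d = 156.3 mm.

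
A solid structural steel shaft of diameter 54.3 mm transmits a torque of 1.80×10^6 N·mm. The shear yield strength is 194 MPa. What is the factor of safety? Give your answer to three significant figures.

τ = 16T/(πd³) = 16×1800000/(π×54.3³) = 57.26 MPa.
n = τ_limit/τ = 194/57.26 = 3.388.

n = 3.39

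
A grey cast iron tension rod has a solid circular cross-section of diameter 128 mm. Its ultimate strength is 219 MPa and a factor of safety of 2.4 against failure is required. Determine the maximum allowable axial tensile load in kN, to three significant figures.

F_allow = 1170 kN

σ_allow = 219/2.4 = 91.25 MPa.
A = πd²/4 = π×128²/4 = 12870 mm².
F_allow = σ_allow × A = 91.25×12870 = 1.174×10^6 N.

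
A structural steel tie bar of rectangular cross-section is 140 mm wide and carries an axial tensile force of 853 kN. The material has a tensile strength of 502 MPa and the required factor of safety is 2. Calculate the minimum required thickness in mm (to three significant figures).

σ_allow = 502/2 = 251.0 MPa.
Required area A = F/σ_allow = 853000/251.0 = 3398 mm².
t = A/w = 3398/140 = 24.27 mm.

t = 24.3 mm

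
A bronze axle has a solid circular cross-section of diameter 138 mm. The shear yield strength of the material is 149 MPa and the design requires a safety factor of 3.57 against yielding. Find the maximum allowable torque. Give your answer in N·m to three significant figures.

T_allow = 21500 N·m

τ_allow = 149/3.57 = 41.74 MPa.
For a solid shaft T_allow = τ_allow·πd³/16; πd³/16 = π×138³/16 = 516000 mm³.
T_allow = 41.74×516000 = 2.154×10^7 N·mm = 21540 N·m.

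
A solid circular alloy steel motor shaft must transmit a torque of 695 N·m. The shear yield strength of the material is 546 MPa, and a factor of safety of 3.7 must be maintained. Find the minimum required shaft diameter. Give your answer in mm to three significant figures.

d = 28.8 mm

Allowable shear stress τ_allow = 546/3.7 = 147.6 MPa.
For a solid shaft τ = 16T/(πd³), so d³ = 16T/(π τ_allow) = 16×695000/(π×147.6) = 23990 mm³.
d = (23990)^(1/3) = 28.84 mm.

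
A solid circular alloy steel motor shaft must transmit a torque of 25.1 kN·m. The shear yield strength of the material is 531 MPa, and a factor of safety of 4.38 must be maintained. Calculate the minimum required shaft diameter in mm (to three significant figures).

Allowable shear stress τ_allow = 531/4.38 = 121.2 MPa.
For a solid shaft τ = 16T/(πd³), so d³ = 16T/(π τ_allow) = 16×2.5100×10^7/(π×121.2) = 1.054×10^6 mm³.
d = (1.054×10^6)^(1/3) = 101.8 mm.

d = 102 mm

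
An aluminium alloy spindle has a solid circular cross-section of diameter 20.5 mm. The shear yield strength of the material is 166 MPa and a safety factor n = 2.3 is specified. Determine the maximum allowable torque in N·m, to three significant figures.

T_allow = 122 N·m

τ_allow = 166/2.3 = 72.17 MPa.
For a solid shaft T_allow = τ_allow·πd³/16; πd³/16 = π×20.5³/16 = 1692 mm³.
T_allow = 72.17×1692 = 122100 N·mm = 122.1 N·m.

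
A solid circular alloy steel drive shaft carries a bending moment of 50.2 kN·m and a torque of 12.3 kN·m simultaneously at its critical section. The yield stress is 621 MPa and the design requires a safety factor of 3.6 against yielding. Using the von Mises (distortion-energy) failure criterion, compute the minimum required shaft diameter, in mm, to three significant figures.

σ_allow = σ_y/n = 621/3.6 = 172.5 MPa.
For a solid shaft σ_b = 32M/(πd³) and τ = 16T/(πd³), so the von Mises stress is σ' = (16/πd³)·√(4M²+3T²).
√(4M²+3T²) = √(4×(5.020×10^7)² + 3×(1.230×10^7)²) = 1.026×10^8 N·mm.
d³ = 16×1.026×10^8/(π×172.5) = 3.030×10^6 mm³.
d = 144.7 mm.

d = 145 mm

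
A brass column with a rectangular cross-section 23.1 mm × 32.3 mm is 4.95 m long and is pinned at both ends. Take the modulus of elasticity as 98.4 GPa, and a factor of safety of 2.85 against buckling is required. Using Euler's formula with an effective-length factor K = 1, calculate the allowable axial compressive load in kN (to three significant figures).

P_allow = 0.461 kN

Buckling occurs about the weak axis: I_min = h·b³/12 = 32.3×23.1³/12 = 33180 mm⁴ (b = 23.1 mm is the smaller dimension).
Effective length L_e = KL = 1×4.95 m = 4950 mm.
Euler critical load P_cr = π²EI/L_e² = π²×98400×33180/4950² = 1315 N.
P_allow = P_cr/n = 1315/2.85 = 461.4 N.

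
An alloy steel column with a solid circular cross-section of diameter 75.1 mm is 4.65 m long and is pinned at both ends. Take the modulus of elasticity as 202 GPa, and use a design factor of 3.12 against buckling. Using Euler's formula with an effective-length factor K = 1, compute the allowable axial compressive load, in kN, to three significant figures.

I = πd⁴/64 = π×75.1⁴/64 = 1.561×10^6 mm⁴.
Effective length L_e = KL = 1×4.65 m = 4650 mm.
Euler critical load P_cr = π²EI/L_e² = π²×202000×1.561×10^6/4650² = 144000 N.
P_allow = P_cr/n = 144000/3.12 = 46140 N.

P_allow = 46.1 kN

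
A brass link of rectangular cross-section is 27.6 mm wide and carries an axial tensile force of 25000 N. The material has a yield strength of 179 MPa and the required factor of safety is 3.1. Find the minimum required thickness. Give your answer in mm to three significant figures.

σ_allow = 179/3.1 = 57.74 MPa.
Required area A = F/σ_allow = 25000/57.74 = 433.0 mm².
t = A/w = 433.0/27.6 = 15.69 mm.

t = 15.7 mm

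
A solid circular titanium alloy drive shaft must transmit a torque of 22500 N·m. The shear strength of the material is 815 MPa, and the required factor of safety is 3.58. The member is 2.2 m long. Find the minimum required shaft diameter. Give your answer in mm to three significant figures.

Allowable shear stress τ_allow = 815/3.58 = 227.7 MPa.
For a solid shaft τ = 16T/(πd³), so d³ = 16T/(π τ_allow) = 16×2.2500×10^7/(π×227.7) = 503400 mm³.
d = (503400)^(1/3) = 79.55 mm.

d = 79.5 mm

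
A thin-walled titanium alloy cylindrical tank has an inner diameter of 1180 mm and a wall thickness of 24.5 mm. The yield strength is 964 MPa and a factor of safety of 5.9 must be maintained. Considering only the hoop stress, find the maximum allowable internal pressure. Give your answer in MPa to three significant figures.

σ_allow = 964/5.9 = 163.4 MPa.
σ_h = pD/(2t) → p_allow = 2σ_allow t/D = 2×163.4×24.5/1180 = 6.785 MPa.

p_allow = 6.78 MPa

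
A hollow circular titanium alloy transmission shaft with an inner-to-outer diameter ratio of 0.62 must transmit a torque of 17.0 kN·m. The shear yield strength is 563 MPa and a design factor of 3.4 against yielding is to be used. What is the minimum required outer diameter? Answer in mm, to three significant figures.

τ_allow = 563/3.4 = 165.6 MPa.
For a hollow shaft τ = 16T/[πd_o³(1−k⁴)] with k = 0.62, so 1−k⁴ = 0.8522.
d_o³ = 16T/[π τ_allow (1−k⁴)] = 16×1.7000×10^7/(π×165.6×0.8522) = 613500 mm³.
d_o = 84.97 mm.

d_o = 85.0 mm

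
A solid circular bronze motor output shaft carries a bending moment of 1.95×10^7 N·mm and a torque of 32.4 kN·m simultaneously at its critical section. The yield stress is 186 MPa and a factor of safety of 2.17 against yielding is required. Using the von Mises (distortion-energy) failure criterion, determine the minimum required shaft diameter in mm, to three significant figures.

σ_allow = σ_y/n = 186/2.17 = 85.71 MPa.
For a solid shaft σ_b = 32M/(πd³) and τ = 16T/(πd³), so the von Mises stress is σ' = (16/πd³)·√(4M²+3T²).
√(4M²+3T²) = √(4×(1.950×10^7)² + 3×(3.240×10^7)²) = 6.834×10^7 N·mm.
d³ = 16×6.834×10^7/(π×85.71) = 4.061×10^6 mm³.
d = 159.5 mm.

d = 160 mm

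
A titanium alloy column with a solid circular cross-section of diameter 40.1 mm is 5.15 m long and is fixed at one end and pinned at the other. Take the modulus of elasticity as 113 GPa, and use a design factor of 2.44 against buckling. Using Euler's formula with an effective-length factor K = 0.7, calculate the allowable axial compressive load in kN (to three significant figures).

I = πd⁴/64 = π×40.1⁴/64 = 126900 mm⁴.
Effective length L_e = KL = 0.7×5.15 m = 3605 mm.
Euler critical load P_cr = π²EI/L_e² = π²×113000×126900/3605² = 10890 N.
P_allow = P_cr/n = 10890/2.44 = 4464 N.

P_allow = 4.46 kN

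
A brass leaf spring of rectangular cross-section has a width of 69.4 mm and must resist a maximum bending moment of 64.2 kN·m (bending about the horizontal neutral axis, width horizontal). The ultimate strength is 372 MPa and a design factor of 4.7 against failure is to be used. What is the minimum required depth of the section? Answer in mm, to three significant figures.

h = 265 mm

σ_allow = 372/4.7 = 79.15 MPa.
For a rectangular section σ = 6M/(bh²), so h² = 6M/(b σ_allow) = 6×6.4200×10^7/(69.4×79.15) = 70130 mm².
h = 264.8 mm.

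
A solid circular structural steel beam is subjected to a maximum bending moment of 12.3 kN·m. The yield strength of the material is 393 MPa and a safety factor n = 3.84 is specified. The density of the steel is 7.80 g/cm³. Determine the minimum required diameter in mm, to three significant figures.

d = 107 mm

σ_allow = 393/3.84 = 102.3 MPa.
For a solid circular section σ = 32M/(πd³), so d³ = 32M/(π σ_allow) = 32×1.2300×10^7/(π×102.3) = 1.224×10^6 mm³.
d = 107.0 mm.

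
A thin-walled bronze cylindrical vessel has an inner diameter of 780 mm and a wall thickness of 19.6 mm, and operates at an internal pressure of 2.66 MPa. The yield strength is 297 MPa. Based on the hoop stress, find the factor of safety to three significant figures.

σ_h = pD/(2t) = 2.66×780/(2×19.6) = 52.93 MPa.
n = 297/52.93 = 5.611.

n = 5.61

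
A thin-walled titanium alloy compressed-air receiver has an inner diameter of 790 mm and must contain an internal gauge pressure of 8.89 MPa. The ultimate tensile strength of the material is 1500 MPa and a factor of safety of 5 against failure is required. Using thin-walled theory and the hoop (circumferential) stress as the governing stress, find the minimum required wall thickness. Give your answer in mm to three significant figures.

σ_allow = 1500/5 = 300.0 MPa.
Hoop stress σ_h = pD/(2t), so t = pD/(2σ_allow) = 8.89×790/(2×300.0) = 11.71 mm.

t = 11.7 mm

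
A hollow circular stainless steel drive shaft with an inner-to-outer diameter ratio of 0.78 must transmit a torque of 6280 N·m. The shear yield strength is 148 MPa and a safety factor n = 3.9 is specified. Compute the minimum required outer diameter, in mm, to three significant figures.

τ_allow = 148/3.9 = 37.95 MPa.
For a hollow shaft τ = 16T/[πd_o³(1−k⁴)] with k = 0.78, so 1−k⁴ = 0.6298.
d_o³ = 16T/[π τ_allow (1−k⁴)] = 16×6280000/(π×37.95×0.6298) = 1.338×10^6 mm³.
d_o = 110.2 mm.

d_o = 110 mm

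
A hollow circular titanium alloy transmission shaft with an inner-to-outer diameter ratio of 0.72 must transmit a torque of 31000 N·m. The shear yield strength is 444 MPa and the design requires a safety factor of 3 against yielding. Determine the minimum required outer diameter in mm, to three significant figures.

d_o = 113 mm

τ_allow = 444/3 = 148.0 MPa.
For a hollow shaft τ = 16T/[πd_o³(1−k⁴)] with k = 0.72, so 1−k⁴ = 0.7313.
d_o³ = 16T/[π τ_allow (1−k⁴)] = 16×3.1000×10^7/(π×148.0×0.7313) = 1.459×10^6 mm³.
d_o = 113.4 mm.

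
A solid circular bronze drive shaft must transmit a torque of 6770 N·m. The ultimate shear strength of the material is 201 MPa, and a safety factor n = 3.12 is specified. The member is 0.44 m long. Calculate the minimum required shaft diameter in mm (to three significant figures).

d = 81.2 mm

Allowable shear stress τ_allow = 201/3.12 = 64.42 MPa.
For a solid shaft τ = 16T/(πd³), so d³ = 16T/(π τ_allow) = 16×6770000/(π×64.42) = 535200 mm³.
d = (535200)^(1/3) = 81.19 mm.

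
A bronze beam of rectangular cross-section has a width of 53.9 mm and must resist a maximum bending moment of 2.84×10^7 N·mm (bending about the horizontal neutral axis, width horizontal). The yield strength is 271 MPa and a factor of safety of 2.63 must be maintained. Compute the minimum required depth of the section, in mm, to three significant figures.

h = 175 mm

σ_allow = 271/2.63 = 103.0 MPa.
For a rectangular section σ = 6M/(bh²), so h² = 6M/(b σ_allow) = 6×2.8400×10^7/(53.9×103.0) = 30680 mm².
h = 175.2 mm.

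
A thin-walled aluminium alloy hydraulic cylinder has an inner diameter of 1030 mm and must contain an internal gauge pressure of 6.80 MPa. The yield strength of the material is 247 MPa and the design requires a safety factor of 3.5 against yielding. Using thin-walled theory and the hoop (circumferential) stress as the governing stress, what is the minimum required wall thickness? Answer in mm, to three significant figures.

σ_allow = 247/3.5 = 70.57 MPa.
Hoop stress σ_h = pD/(2t), so t = pD/(2σ_allow) = 6.80×1030/(2×70.57) = 49.62 mm.

t = 49.6 mm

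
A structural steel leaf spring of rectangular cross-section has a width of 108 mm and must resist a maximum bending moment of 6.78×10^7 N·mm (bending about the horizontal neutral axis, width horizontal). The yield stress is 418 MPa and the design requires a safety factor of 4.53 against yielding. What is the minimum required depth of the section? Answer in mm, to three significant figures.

σ_allow = 418/4.53 = 92.27 MPa.
For a rectangular section σ = 6M/(bh²), so h² = 6M/(b σ_allow) = 6×6.7800×10^7/(108×92.27) = 40820 mm².
h = 202.0 mm.

h = 202 mm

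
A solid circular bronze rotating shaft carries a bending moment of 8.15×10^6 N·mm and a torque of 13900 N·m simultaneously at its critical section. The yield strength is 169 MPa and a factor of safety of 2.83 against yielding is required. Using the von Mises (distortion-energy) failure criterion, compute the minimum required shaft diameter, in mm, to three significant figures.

σ_allow = σ_y/n = 169/2.83 = 59.72 MPa.
For a solid shaft σ_b = 32M/(πd³) and τ = 16T/(πd³), so the von Mises stress is σ' = (16/πd³)·√(4M²+3T²).
√(4M²+3T²) = √(4×(8.150×10^6)² + 3×(1.390×10^7)²) = 2.907×10^7 N·mm.
d³ = 16×2.907×10^7/(π×59.72) = 2.480×10^6 mm³.
d = 135.4 mm.

d = 135 mm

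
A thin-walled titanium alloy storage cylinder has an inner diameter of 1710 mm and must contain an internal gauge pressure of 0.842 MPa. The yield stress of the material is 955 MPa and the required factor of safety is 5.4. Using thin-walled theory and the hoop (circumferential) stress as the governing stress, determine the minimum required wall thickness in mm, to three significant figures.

σ_allow = 955/5.4 = 176.9 MPa.
Hoop stress σ_h = pD/(2t), so t = pD/(2σ_allow) = 0.842×1710/(2×176.9) = 4.071 mm.

t = 4.07 mm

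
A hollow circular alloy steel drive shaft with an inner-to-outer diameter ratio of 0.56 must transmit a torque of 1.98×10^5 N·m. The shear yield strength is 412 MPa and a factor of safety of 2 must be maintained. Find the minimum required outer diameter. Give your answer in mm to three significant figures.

d_o = 176 mm

τ_allow = 412/2 = 206.0 MPa.
For a hollow shaft τ = 16T/[πd_o³(1−k⁴)] with k = 0.56, so 1−k⁴ = 0.9017.
d_o³ = 16T/[π τ_allow (1−k⁴)] = 16×1.9800×10^8/(π×206.0×0.9017) = 5.429×10^6 mm³.
d_o = 175.8 mm.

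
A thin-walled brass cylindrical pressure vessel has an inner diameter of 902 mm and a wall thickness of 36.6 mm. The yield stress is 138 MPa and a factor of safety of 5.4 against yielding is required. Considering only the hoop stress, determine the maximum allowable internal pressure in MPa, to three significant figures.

σ_allow = 138/5.4 = 25.56 MPa.
σ_h = pD/(2t) → p_allow = 2σ_allow t/D = 2×25.56×36.6/902 = 2.074 MPa.

p_allow = 2.07 MPa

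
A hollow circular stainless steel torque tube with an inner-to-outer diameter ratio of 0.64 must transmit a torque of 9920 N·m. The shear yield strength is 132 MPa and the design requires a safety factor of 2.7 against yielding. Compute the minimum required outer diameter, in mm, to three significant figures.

τ_allow = 132/2.7 = 48.89 MPa.
For a hollow shaft τ = 16T/[πd_o³(1−k⁴)] with k = 0.64, so 1−k⁴ = 0.8322.
d_o³ = 16T/[π τ_allow (1−k⁴)] = 16×9920000/(π×48.89×0.8322) = 1.242×10^6 mm³.
d_o = 107.5 mm.

d_o = 107 mm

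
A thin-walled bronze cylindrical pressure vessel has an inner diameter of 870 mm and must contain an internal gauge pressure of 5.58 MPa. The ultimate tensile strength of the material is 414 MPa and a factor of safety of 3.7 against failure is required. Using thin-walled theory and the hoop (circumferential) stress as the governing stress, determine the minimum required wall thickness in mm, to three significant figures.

σ_allow = 414/3.7 = 111.9 MPa.
Hoop stress σ_h = pD/(2t), so t = pD/(2σ_allow) = 5.58×870/(2×111.9) = 21.69 mm.

t = 21.7 mm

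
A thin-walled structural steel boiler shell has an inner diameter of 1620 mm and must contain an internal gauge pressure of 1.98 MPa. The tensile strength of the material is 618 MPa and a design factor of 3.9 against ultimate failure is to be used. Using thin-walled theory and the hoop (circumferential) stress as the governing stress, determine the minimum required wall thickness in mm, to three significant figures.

σ_allow = 618/3.9 = 158.5 MPa.
Hoop stress σ_h = pD/(2t), so t = pD/(2σ_allow) = 1.98×1620/(2×158.5) = 10.12 mm.

t = 10.1 mm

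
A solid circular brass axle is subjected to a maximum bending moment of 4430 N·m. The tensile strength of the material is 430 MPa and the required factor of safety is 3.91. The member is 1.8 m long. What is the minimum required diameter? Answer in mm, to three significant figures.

d = 74.3 mm

σ_allow = 430/3.91 = 110.0 MPa.
For a solid circular section σ = 32M/(πd³), so d³ = 32M/(π σ_allow) = 32×4430000/(π×110.0) = 410300 mm³.
d = 74.31 mm.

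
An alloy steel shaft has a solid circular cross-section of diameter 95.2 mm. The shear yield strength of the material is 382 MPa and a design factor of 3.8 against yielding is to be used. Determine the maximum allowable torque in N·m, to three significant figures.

T_allow = 17000 N·m

τ_allow = 382/3.8 = 100.5 MPa.
For a solid shaft T_allow = τ_allow·πd³/16; πd³/16 = π×95.2³/16 = 169400 mm³.
T_allow = 100.5×169400 = 1.703×10^7 N·mm = 17030 N·m.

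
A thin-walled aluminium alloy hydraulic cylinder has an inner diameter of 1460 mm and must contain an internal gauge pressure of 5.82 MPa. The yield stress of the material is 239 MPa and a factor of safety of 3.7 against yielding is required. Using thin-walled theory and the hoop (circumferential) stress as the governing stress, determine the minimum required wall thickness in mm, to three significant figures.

σ_allow = 239/3.7 = 64.59 MPa.
Hoop stress σ_h = pD/(2t), so t = pD/(2σ_allow) = 5.82×1460/(2×64.59) = 65.77 mm.

t = 65.8 mm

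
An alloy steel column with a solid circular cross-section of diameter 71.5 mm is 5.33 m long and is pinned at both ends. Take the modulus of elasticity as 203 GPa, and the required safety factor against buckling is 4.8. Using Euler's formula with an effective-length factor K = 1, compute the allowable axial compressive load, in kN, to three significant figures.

P_allow = 18.8 kN

I = πd⁴/64 = π×71.5⁴/64 = 1.283×10^6 mm⁴.
Effective length L_e = KL = 1×5.33 m = 5330 mm.
Euler critical load P_cr = π²EI/L_e² = π²×203000×1.283×10^6/5330² = 90480 N.
P_allow = P_cr/n = 90480/4.8 = 18850 N.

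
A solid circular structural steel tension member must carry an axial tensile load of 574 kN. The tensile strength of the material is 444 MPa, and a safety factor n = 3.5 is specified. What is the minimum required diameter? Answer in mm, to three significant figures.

d = 75.9 mm

Allowable stress σ_allow = 444/3.5 = 126.9 MPa.
Required area A = F/σ_allow = 574000/126.9 = 4525 mm².
A = πd²/4 → d = √(4A/π) = 75.90 mm.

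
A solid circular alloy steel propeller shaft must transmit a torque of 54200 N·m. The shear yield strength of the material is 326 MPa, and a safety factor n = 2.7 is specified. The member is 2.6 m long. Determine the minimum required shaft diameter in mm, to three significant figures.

Allowable shear stress τ_allow = 326/2.7 = 120.7 MPa.
For a solid shaft τ = 16T/(πd³), so d³ = 16T/(π τ_allow) = 16×5.4200×10^7/(π×120.7) = 2.286×10^6 mm³.
d = (2.286×10^6)^(1/3) = 131.7 mm.

d = 132 mm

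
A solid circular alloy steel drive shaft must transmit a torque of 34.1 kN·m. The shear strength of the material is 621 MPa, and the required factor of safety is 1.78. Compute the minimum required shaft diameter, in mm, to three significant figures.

d = 79.3 mm

Allowable shear stress τ_allow = 621/1.78 = 348.9 MPa.
For a solid shaft τ = 16T/(πd³), so d³ = 16T/(π τ_allow) = 16×3.4100×10^7/(π×348.9) = 497800 mm³.
d = (497800)^(1/3) = 79.25 mm.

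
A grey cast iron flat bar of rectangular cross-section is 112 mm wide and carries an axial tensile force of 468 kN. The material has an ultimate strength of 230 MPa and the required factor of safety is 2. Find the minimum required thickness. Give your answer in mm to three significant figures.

t = 36.3 mm

σ_allow = 230/2 = 115.0 MPa.
Required area A = F/σ_allow = 468000/115.0 = 4070 mm².
t = A/w = 4070/112 = 36.34 mm.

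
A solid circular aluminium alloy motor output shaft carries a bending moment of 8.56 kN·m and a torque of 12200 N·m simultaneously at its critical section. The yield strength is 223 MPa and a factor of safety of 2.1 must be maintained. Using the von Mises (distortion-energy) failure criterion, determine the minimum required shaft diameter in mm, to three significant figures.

σ_allow = σ_y/n = 223/2.1 = 106.2 MPa.
For a solid shaft σ_b = 32M/(πd³) and τ = 16T/(πd³), so the von Mises stress is σ' = (16/πd³)·√(4M²+3T²).
√(4M²+3T²) = √(4×(8.560×10^6)² + 3×(1.220×10^7)²) = 2.720×10^7 N·mm.
d³ = 16×2.720×10^7/(π×106.2) = 1.304×10^6 mm³.
d = 109.3 mm.

d = 109 mm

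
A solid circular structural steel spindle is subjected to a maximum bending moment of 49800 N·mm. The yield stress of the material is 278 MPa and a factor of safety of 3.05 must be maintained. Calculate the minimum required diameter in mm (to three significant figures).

d = 17.7 mm

σ_allow = 278/3.05 = 91.15 MPa.
For a solid circular section σ = 32M/(πd³), so d³ = 32M/(π σ_allow) = 32×49800/(π×91.15) = 5565 mm³.
d = 17.72 mm.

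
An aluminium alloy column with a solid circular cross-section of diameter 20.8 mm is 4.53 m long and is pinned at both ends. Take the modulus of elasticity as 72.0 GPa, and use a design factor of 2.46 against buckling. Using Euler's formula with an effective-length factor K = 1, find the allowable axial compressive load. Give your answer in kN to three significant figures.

P_allow = 0.129 kN

I = πd⁴/64 = π×20.8⁴/64 = 9188 mm⁴.
Effective length L_e = KL = 1×4.53 m = 4530 mm.
Euler critical load P_cr = π²EI/L_e² = π²×72000×9188/4530² = 318.2 N.
P_allow = P_cr/n = 318.2/2.46 = 129.3 N.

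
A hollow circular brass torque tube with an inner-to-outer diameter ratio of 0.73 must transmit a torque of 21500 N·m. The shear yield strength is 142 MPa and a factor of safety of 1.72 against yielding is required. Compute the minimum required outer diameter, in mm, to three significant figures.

d_o = 123 mm

τ_allow = 142/1.72 = 82.56 MPa.
For a hollow shaft τ = 16T/[πd_o³(1−k⁴)] with k = 0.73, so 1−k⁴ = 0.7160.
d_o³ = 16T/[π τ_allow (1−k⁴)] = 16×2.1500×10^7/(π×82.56×0.7160) = 1.852×10^6 mm³.
d_o = 122.8 mm.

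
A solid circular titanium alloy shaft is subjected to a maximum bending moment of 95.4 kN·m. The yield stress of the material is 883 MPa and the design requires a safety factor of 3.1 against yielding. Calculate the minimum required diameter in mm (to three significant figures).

σ_allow = 883/3.1 = 284.8 MPa.
For a solid circular section σ = 32M/(πd³), so d³ = 32M/(π σ_allow) = 32×9.5400×10^7/(π×284.8) = 3.412×10^6 mm³.
d = 150.5 mm.

d = 151 mm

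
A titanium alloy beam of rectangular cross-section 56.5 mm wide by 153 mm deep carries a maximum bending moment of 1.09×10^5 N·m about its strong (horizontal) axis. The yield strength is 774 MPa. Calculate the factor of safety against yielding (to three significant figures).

Section modulus S = bh²/6 = 56.5×153²/6 = 220400 mm³.
σ = M/S = 1.0900×10^8/220400 = 494.5 MPa.
n = 774/494.5 = 1.565.

n = 1.57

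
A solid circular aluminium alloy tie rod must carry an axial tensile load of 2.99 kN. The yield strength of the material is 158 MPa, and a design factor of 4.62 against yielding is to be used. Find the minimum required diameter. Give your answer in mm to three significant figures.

Allowable stress σ_allow = 158/4.62 = 34.20 MPa.
Required area A = F/σ_allow = 2990.0/34.20 = 87.43 mm².
A = πd²/4 → d = √(4A/π) = 10.55 mm.

d = 10.6 mm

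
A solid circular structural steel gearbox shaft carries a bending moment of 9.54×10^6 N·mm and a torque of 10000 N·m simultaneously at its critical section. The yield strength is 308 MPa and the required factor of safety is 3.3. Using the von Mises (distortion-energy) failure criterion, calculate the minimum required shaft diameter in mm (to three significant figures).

d = 112 mm

σ_allow = σ_y/n = 308/3.3 = 93.33 MPa.
For a solid shaft σ_b = 32M/(πd³) and τ = 16T/(πd³), so the von Mises stress is σ' = (16/πd³)·√(4M²+3T²).
√(4M²+3T²) = √(4×(9.540×10^6)² + 3×(1.000×10^7)²) = 2.577×10^7 N·mm.
d³ = 16×2.577×10^7/(π×93.33) = 1.406×10^6 mm³.
d = 112.0 mm.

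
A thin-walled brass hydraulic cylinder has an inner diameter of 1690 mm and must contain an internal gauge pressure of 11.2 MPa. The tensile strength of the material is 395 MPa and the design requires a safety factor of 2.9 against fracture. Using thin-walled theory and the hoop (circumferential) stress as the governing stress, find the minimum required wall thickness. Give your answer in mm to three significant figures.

t = 69.5 mm

σ_allow = 395/2.9 = 136.2 MPa.
Hoop stress σ_h = pD/(2t), so t = pD/(2σ_allow) = 11.2×1690/(2×136.2) = 69.48 mm.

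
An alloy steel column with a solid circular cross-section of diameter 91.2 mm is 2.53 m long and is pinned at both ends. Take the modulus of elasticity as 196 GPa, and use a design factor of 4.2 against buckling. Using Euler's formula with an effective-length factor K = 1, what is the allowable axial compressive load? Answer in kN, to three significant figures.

P_allow = 244 kN

I = πd⁴/64 = π×91.2⁴/64 = 3.396×10^6 mm⁴.
Effective length L_e = KL = 1×2.53 m = 2530 mm.
Euler critical load P_cr = π²EI/L_e² = π²×196000×3.396×10^6/2530² = 1.026×10^6 N.
P_allow = P_cr/n = 1.026×10^6/4.2 = 244400 N.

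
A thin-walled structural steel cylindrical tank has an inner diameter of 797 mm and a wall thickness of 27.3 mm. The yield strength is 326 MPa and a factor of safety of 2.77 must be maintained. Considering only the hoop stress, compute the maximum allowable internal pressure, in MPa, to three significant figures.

σ_allow = 326/2.77 = 117.7 MPa.
σ_h = pD/(2t) → p_allow = 2σ_allow t/D = 2×117.7×27.3/797 = 8.063 MPa.

p_allow = 8.06 MPa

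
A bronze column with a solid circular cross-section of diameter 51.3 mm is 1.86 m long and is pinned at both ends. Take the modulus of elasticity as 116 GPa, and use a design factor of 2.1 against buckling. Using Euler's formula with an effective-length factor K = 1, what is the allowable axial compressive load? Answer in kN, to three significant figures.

P_allow = 53.6 kN

I = πd⁴/64 = π×51.3⁴/64 = 340000 mm⁴.
Effective length L_e = KL = 1×1.86 m = 1860 mm.
Euler critical load P_cr = π²EI/L_e² = π²×116000×340000/1860² = 112500 N.
P_allow = P_cr/n = 112500/2.1 = 53570 N.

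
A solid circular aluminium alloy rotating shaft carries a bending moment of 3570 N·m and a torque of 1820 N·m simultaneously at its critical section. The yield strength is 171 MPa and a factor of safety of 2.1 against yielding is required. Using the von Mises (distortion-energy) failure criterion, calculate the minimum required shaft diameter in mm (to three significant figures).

σ_allow = σ_y/n = 171/2.1 = 81.43 MPa.
For a solid shaft σ_b = 32M/(πd³) and τ = 16T/(πd³), so the von Mises stress is σ' = (16/πd³)·√(4M²+3T²).
√(4M²+3T²) = √(4×(3.570×10^6)² + 3×(1.820×10^6)²) = 7.805×10^6 N·mm.
d³ = 16×7.805×10^6/(π×81.43) = 488200 mm³.
d = 78.74 mm.

d = 78.7 mm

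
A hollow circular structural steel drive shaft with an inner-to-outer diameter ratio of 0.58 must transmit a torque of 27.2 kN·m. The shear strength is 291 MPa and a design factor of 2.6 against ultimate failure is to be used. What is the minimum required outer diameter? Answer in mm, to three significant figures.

d_o = 112 mm

τ_allow = 291/2.6 = 111.9 MPa.
For a hollow shaft τ = 16T/[πd_o³(1−k⁴)] with k = 0.58, so 1−k⁴ = 0.8868.
d_o³ = 16T/[π τ_allow (1−k⁴)] = 16×2.7200×10^7/(π×111.9×0.8868) = 1.396×10^6 mm³.
d_o = 111.8 mm.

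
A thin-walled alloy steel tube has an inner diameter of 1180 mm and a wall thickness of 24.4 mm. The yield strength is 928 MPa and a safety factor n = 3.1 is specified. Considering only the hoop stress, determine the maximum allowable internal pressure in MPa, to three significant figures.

p_allow = 12.4 MPa

σ_allow = 928/3.1 = 299.4 MPa.
σ_h = pD/(2t) → p_allow = 2σ_allow t/D = 2×299.4×24.4/1180 = 12.38 MPa.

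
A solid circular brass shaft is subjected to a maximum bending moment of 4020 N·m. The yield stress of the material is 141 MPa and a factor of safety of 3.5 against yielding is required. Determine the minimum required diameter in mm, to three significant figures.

σ_allow = 141/3.5 = 40.29 MPa.
For a solid circular section σ = 32M/(πd³), so d³ = 32M/(π σ_allow) = 32×4020000/(π×40.29) = 1.016×10^6 mm³.
d = 100.5 mm.

d = 101 mm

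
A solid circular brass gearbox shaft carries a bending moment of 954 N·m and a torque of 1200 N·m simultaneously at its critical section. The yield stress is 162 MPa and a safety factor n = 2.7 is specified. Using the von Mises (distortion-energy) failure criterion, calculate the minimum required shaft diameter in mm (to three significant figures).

σ_allow = σ_y/n = 162/2.7 = 60.00 MPa.
For a solid shaft σ_b = 32M/(πd³) and τ = 16T/(πd³), so the von Mises stress is σ' = (16/πd³)·√(4M²+3T²).
√(4M²+3T²) = √(4×(954000)² + 3×(1.200×10^6)²) = 2.821×10^6 N·mm.
d³ = 16×2.821×10^6/(π×60.00) = 239500 mm³.
d = 62.10 mm.

d = 62.1 mm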